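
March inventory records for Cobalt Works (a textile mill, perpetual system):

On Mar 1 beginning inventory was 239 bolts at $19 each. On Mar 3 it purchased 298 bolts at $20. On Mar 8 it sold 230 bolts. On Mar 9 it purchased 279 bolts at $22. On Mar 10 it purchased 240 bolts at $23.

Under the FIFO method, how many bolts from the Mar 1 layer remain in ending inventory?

Mar 8, 230 sold [FIFO — oldest first]: 230 @ $19 = $4,370
Ending inventory: 9 @ $19 + 298 @ $20 + 279 @ $22 + 240 @ $23 = $17,789
Check: goods available $22,159 = COGS $4,370 + ending $17,789

9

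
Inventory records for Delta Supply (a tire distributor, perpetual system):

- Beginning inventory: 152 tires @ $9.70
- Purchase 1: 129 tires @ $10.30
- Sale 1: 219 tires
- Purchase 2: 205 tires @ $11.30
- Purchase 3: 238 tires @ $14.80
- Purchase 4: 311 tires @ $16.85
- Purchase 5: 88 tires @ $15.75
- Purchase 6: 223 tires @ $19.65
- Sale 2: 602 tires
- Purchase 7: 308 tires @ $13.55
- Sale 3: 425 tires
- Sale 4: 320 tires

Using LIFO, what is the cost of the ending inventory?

Ending inventory = $895.20

Sale 1 (219) [LIFO — newest first]: 129 @ $10.30 + 90 @ $9.70 = $2,201.70
Sale 2 (602) [LIFO — newest first]: 223 @ $19.65 + 88 @ $15.75 + 291 @ $16.85 = $10,671.30
Sale 3 (425) [LIFO — newest first]: 308 @ $13.55 + 20 @ $16.85 + 97 @ $14.80 = $5,946.00
Sale 4 (320) [LIFO — newest first]: 141 @ $14.80 + 179 @ $11.30 = $4,109.50
Total COGS = $2,201.70 + $10,671.30 + $5,946.00 + $4,109.50 = $22,928.50
Ending inventory: 62 @ $9.70 + 26 @ $11.30 = $895.20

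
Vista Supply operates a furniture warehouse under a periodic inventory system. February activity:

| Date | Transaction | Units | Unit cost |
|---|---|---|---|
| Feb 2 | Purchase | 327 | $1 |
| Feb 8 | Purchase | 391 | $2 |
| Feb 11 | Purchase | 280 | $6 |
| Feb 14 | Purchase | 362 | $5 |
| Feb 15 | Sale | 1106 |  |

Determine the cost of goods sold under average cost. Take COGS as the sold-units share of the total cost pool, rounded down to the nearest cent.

Feb 15, sell 1106: 1106/1360 × $4,599.00 → $3,740.06
Ending inventory (cost pool remaining) = $858.94

COGS = $3,740.06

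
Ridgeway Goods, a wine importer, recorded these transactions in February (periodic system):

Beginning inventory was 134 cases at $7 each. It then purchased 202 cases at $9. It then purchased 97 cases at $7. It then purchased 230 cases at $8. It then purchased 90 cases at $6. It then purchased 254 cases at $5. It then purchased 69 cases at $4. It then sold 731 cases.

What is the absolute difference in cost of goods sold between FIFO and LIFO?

$1,141

FIFO COGS: 134 @ $7 + 202 @ $9 + 97 @ $7 + 230 @ $8 + 68 @ $6 = $5,683
LIFO COGS: 69 @ $4 + 254 @ $5 + 90 @ $6 + 230 @ $8 + 88 @ $7 = $4,542
Difference = |$5,683 − $4,542| = $1,141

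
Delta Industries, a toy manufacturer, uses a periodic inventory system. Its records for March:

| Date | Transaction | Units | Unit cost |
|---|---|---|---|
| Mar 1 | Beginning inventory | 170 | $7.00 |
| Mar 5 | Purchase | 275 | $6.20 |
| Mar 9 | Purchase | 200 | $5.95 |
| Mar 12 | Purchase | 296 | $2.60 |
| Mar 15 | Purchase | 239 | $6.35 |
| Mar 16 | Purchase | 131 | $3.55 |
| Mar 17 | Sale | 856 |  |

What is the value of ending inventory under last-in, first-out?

Mar 17, 856 sold [LIFO — newest first]: 131 @ $3.55 + 239 @ $6.35 + 296 @ $2.60 + 190 @ $5.95 = $3,882.80
Ending inventory: 170 @ $7.00 + 275 @ $6.20 + 10 @ $5.95 = $2,954.50

Ending inventory = $2,954.50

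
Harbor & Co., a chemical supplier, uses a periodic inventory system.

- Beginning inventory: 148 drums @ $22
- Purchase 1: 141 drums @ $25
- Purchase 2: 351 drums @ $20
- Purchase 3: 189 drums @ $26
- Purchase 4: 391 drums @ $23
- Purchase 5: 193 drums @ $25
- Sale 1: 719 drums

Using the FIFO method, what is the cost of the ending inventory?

Ending inventory = $16,678

Sale 1 (719) [FIFO — oldest first]: 148 @ $22 + 141 @ $25 + 351 @ $20 + 79 @ $26 = $15,855
Ending inventory: 110 @ $26 + 391 @ $23 + 193 @ $25 = $16,678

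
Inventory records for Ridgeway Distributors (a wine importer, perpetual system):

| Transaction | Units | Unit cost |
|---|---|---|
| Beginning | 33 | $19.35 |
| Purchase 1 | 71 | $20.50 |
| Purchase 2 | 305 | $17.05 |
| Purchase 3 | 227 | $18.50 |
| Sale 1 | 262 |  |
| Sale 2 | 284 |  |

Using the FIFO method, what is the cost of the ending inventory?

Ending inventory = $1,665.00

Sale 1 (262) [FIFO — oldest first]: 33 @ $19.35 + 71 @ $20.50 + 158 @ $17.05 = $4,787.95
Sale 2 (284) [FIFO — oldest first]: 147 @ $17.05 + 137 @ $18.50 = $5,040.85
Total COGS = $4,787.95 + $5,040.85 = $9,828.80
Ending inventory: 90 @ $18.50 = $1,665.00
Check: goods available $11,493.80 = COGS $9,828.80 + ending $1,665.00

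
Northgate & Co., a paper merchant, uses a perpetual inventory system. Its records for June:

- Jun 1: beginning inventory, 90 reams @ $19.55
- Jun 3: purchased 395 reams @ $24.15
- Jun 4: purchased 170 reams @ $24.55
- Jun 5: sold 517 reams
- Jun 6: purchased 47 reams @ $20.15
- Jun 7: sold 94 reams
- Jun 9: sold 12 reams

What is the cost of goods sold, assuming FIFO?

Jun 5, 517 sold [FIFO — oldest first]: 90 @ $19.55 + 395 @ $24.15 + 32 @ $24.55 = $12,084.35
Jun 7, 94 sold [FIFO — oldest first]: 94 @ $24.55 = $2,307.70
Jun 9, 12 sold [FIFO — oldest first]: 12 @ $24.55 = $294.60
Total COGS = $12,084.35 + $2,307.70 + $294.60 = $14,686.65
Ending inventory: 32 @ $24.55 + 47 @ $20.15 = $1,732.65
Check: goods available $16,419.30 = COGS $14,686.65 + ending $1,732.65

COGS = $14,686.65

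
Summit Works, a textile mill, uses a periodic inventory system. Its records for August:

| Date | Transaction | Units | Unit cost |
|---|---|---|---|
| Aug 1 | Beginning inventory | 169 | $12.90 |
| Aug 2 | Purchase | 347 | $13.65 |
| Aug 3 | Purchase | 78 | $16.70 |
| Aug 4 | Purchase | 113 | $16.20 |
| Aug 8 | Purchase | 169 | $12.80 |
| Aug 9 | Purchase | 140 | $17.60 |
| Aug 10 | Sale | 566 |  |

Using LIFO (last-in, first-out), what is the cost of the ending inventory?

Aug 10, 566 sold [LIFO — newest first]: 140 @ $17.60 + 169 @ $12.80 + 113 @ $16.20 + 78 @ $16.70 + 66 @ $13.65 = $8,661.30
Ending inventory: 169 @ $12.90 + 281 @ $13.65 = $6,015.75
Check: goods available $14,677.05 = COGS $8,661.30 + ending $6,015.75

Ending inventory = $6,015.75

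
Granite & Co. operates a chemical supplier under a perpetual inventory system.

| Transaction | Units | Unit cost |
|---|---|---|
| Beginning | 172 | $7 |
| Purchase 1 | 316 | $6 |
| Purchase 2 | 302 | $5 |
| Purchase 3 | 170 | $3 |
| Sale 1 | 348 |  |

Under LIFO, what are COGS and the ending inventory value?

Sale 1 (348) [LIFO — newest first]: 170 @ $3 + 178 @ $5 = $1,400
Ending inventory: 172 @ $7 + 316 @ $6 + 124 @ $5 = $3,720
Check: goods available $5,120 = COGS $1,400 + ending $3,720

COGS = $1,400; ending inventory = $3,720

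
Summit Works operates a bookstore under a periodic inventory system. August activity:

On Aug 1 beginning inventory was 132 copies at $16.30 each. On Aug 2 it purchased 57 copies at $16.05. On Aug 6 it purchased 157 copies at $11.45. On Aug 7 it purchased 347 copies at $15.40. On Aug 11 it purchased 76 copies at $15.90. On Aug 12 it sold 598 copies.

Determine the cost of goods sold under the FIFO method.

COGS = $8,744.90

Aug 12, 598 sold [FIFO — oldest first]: 132 @ $16.30 + 57 @ $16.05 + 157 @ $11.45 + 252 @ $15.40 = $8,744.90
Ending inventory: 95 @ $15.40 + 76 @ $15.90 = $2,671.40
Check: goods available $11,416.30 = COGS $8,744.90 + ending $2,671.40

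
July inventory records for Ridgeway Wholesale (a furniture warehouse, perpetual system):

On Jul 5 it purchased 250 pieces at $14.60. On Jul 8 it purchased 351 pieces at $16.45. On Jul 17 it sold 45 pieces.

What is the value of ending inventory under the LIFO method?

Ending inventory = $8,683.70

Jul 17, 45 sold [LIFO — newest first]: 45 @ $16.45 = $740.25
Ending inventory: 250 @ $14.60 + 306 @ $16.45 = $8,683.70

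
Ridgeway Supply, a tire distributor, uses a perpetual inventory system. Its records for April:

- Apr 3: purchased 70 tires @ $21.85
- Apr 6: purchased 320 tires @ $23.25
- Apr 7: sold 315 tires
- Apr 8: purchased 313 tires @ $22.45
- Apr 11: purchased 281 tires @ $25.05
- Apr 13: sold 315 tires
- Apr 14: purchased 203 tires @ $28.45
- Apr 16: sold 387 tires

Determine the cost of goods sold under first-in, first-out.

COGS = $23,974.25

Apr 7, 315 sold [FIFO — oldest first]: 70 @ $21.85 + 245 @ $23.25 = $7,225.75
Apr 13, 315 sold [FIFO — oldest first]: 75 @ $23.25 + 240 @ $22.45 = $7,131.75
Apr 16, 387 sold [FIFO — oldest first]: 73 @ $22.45 + 281 @ $25.05 + 33 @ $28.45 = $9,616.75
Total COGS = $7,225.75 + $7,131.75 + $9,616.75 = $23,974.25
Ending inventory: 170 @ $28.45 = $4,836.50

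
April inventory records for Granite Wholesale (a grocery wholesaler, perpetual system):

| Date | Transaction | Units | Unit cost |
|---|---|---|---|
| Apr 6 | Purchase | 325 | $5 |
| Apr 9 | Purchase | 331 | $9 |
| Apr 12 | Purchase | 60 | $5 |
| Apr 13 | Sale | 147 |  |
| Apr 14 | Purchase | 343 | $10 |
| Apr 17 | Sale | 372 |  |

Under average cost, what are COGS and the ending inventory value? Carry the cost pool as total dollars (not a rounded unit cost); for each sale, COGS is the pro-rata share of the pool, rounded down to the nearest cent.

COGS = $3,995.53; ending inventory = $4,338.47

After Apr 6: 325 on hand, pool $1,625.00 (≈ $5.0000 each)
After Apr 9: 656 on hand, pool $4,604.00 (≈ $7.0183 each)
After Apr 12: 716 on hand, pool $4,904.00 (≈ $6.8492 each)
Apr 13, sell 147: 147/716 × $4,904.00 → $1,006.82
After Apr 14: 912 on hand, pool $7,327.18 (≈ $8.0342 each)
Apr 17, sell 372: 372/912 × $7,327.18 → $2,988.71
Total COGS = $1,006.82 + $2,988.71 = $3,995.53
Ending inventory (cost pool remaining) = $4,338.47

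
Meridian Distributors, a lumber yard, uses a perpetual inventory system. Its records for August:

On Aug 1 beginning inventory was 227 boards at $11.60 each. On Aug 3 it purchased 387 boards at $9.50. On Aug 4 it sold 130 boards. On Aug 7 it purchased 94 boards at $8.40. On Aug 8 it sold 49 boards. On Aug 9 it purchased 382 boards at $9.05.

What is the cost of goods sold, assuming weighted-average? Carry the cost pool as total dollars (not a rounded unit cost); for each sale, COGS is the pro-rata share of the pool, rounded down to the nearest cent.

COGS = $1,824.51

After Aug 1: 227 on hand, pool $2,633.20 (≈ $11.6000 each)
After Aug 3: 614 on hand, pool $6,309.70 (≈ $10.2764 each)
Aug 4, sell 130: 130/614 × $6,309.70 → $1,335.92
After Aug 7: 578 on hand, pool $5,763.38 (≈ $9.9712 each)
Aug 8, sell 49: 49/578 × $5,763.38 → $488.59
After Aug 9: 911 on hand, pool $8,731.89 (≈ $9.5850 each)
Total COGS = $1,335.92 + $488.59 = $1,824.51
Ending inventory (cost pool remaining) = $8,731.89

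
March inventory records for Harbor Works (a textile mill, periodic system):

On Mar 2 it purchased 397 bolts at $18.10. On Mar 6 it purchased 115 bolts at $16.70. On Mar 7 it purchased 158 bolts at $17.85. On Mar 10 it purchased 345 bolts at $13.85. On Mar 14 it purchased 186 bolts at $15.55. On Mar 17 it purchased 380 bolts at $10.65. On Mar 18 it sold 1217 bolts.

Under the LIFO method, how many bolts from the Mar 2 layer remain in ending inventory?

Mar 18, 1217 sold [LIFO — newest first]: 380 @ $10.65 + 186 @ $15.55 + 345 @ $13.85 + 158 @ $17.85 + 115 @ $16.70 + 33 @ $18.10 = $17,055.65
Ending inventory: 364 @ $18.10 = $6,588.40
Check: goods available $23,644.05 = COGS $17,055.65 + ending $6,588.40

364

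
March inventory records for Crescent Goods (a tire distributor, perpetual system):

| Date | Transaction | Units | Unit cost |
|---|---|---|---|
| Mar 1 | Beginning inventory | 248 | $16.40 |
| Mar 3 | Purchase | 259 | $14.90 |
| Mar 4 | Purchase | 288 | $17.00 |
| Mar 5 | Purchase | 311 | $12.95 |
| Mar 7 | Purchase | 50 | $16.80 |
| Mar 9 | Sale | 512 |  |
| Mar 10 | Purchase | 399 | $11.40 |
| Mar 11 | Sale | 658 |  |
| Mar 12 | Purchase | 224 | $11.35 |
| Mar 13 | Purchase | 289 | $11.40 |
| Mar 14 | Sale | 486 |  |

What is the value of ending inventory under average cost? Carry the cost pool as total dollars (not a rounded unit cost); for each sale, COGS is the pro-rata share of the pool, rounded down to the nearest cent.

After Mar 1: 248 on hand, pool $4,067.20 (≈ $16.4000 each)
After Mar 3: 507 on hand, pool $7,926.30 (≈ $15.6337 each)
After Mar 4: 795 on hand, pool $12,822.30 (≈ $16.1287 each)
After Mar 5: 1106 on hand, pool $16,849.75 (≈ $15.2349 each)
After Mar 7: 1156 on hand, pool $17,689.75 (≈ $15.3026 each)
Mar 9, sell 512: 512/1156 × $17,689.75 → $7,834.90
After Mar 10: 1043 on hand, pool $14,403.45 (≈ $13.8096 each)
Mar 11, sell 658: 658/1043 × $14,403.45 → $9,086.74
After Mar 12: 609 on hand, pool $7,859.11 (≈ $12.9049 each)
After Mar 13: 898 on hand, pool $11,153.71 (≈ $12.4206 each)
Mar 14, sell 486: 486/898 × $11,153.71 → $6,036.41
Total COGS = $7,834.90 + $9,086.74 + $6,036.41 = $22,958.05
Ending inventory (cost pool remaining) = $5,117.30

Ending inventory = $5,117.30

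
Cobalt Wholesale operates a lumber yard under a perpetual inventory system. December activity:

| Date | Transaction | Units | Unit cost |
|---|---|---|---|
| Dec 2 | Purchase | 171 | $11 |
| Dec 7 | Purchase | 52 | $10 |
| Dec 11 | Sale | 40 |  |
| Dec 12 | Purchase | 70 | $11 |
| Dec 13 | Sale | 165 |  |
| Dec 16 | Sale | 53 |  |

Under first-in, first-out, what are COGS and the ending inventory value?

Dec 11, 40 sold [FIFO — oldest first]: 40 @ $11 = $440
Dec 13, 165 sold [FIFO — oldest first]: 131 @ $11 + 34 @ $10 = $1,781
Dec 16, 53 sold [FIFO — oldest first]: 18 @ $10 + 35 @ $11 = $565
Total COGS = $440 + $1,781 + $565 = $2,786
Ending inventory: 35 @ $11 = $385

COGS = $2,786; ending inventory = $385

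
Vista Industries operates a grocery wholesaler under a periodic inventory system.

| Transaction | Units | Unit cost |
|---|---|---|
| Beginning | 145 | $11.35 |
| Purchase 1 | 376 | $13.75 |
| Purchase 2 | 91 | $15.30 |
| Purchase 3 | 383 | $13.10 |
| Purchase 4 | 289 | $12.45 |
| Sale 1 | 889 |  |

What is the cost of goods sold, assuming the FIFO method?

Sale 1 (889) [FIFO — oldest first]: 145 @ $11.35 + 376 @ $13.75 + 91 @ $15.30 + 277 @ $13.10 = $11,836.75
Ending inventory: 106 @ $13.10 + 289 @ $12.45 = $4,986.65

COGS = $11,836.75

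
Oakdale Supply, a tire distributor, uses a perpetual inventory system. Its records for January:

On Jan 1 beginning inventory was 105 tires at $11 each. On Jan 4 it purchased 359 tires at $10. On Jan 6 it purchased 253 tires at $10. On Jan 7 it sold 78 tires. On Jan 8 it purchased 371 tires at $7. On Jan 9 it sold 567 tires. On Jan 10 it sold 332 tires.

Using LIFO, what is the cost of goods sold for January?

Jan 7, 78 sold [LIFO — newest first]: 78 @ $10 = $780
Jan 9, 567 sold [LIFO — newest first]: 371 @ $7 + 175 @ $10 + 21 @ $10 = $4,557
Jan 10, 332 sold [LIFO — newest first]: 332 @ $10 = $3,320
Total COGS = $780 + $4,557 + $3,320 = $8,657
Ending inventory: 105 @ $11 + 6 @ $10 = $1,215
Check: goods available $9,872 = COGS $8,657 + ending $1,215

COGS = $8,657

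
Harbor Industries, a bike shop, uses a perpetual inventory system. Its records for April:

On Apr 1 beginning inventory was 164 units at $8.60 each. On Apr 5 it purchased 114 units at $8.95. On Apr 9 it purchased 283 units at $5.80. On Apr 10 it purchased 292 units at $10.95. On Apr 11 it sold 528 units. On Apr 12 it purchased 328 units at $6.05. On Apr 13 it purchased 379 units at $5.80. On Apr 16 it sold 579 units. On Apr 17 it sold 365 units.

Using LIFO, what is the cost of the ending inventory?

Ending inventory = $756.80

Apr 11, 528 sold [LIFO — newest first]: 292 @ $10.95 + 236 @ $5.80 = $4,566.20
Apr 16, 579 sold [LIFO — newest first]: 379 @ $5.80 + 200 @ $6.05 = $3,408.20
Apr 17, 365 sold [LIFO — newest first]: 128 @ $6.05 + 47 @ $5.80 + 114 @ $8.95 + 76 @ $8.60 = $2,720.90
Total COGS = $4,566.20 + $3,408.20 + $2,720.90 = $10,695.30
Ending inventory: 88 @ $8.60 = $756.80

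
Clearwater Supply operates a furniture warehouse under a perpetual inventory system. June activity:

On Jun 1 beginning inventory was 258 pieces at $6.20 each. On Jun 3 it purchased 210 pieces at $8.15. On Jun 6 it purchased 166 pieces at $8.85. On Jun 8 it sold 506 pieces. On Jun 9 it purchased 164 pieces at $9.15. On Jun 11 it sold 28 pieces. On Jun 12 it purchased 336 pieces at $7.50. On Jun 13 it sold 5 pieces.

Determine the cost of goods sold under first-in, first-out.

COGS = $3,939.45

Jun 8, 506 sold [FIFO — oldest first]: 258 @ $6.20 + 210 @ $8.15 + 38 @ $8.85 = $3,647.40
Jun 11, 28 sold [FIFO — oldest first]: 28 @ $8.85 = $247.80
Jun 13, 5 sold [FIFO — oldest first]: 5 @ $8.85 = $44.25
Total COGS = $3,647.40 + $247.80 + $44.25 = $3,939.45
Ending inventory: 95 @ $8.85 + 164 @ $9.15 + 336 @ $7.50 = $4,861.35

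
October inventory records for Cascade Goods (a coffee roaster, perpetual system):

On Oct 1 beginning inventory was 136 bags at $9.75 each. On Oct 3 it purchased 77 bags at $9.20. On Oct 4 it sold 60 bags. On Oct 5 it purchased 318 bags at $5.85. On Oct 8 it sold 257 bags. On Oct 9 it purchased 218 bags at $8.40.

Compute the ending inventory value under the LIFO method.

Ending inventory = $3,670.45

Oct 4, 60 sold [LIFO — newest first]: 60 @ $9.20 = $552.00
Oct 8, 257 sold [LIFO — newest first]: 257 @ $5.85 = $1,503.45
Total COGS = $552.00 + $1,503.45 = $2,055.45
Ending inventory: 136 @ $9.75 + 17 @ $9.20 + 61 @ $5.85 + 218 @ $8.40 = $3,670.45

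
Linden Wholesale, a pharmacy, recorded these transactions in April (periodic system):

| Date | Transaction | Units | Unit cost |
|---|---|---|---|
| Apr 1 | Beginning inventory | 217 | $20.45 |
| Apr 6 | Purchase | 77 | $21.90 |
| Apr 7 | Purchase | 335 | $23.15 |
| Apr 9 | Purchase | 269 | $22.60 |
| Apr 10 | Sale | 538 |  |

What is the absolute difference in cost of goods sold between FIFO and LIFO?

FIFO COGS: 217 @ $20.45 + 77 @ $21.90 + 244 @ $23.15 = $11,772.55
LIFO COGS: 269 @ $22.60 + 269 @ $23.15 = $12,306.75
Difference = |$11,772.55 − $12,306.75| = $534.20

$534.20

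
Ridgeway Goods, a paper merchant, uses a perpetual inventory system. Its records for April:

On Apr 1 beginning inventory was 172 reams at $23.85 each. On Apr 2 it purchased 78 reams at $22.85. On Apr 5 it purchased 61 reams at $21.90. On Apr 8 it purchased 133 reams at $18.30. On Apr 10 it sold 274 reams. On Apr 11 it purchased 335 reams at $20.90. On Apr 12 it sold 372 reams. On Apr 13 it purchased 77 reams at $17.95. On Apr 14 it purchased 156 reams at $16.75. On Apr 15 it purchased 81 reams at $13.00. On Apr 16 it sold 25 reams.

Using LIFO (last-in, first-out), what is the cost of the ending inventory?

Ending inventory = $7,895.20

Apr 10, 274 sold [LIFO — newest first]: 133 @ $18.30 + 61 @ $21.90 + 78 @ $22.85 + 2 @ $23.85 = $5,599.80
Apr 12, 372 sold [LIFO — newest first]: 335 @ $20.90 + 37 @ $23.85 = $7,883.95
Apr 16, 25 sold [LIFO — newest first]: 25 @ $13.00 = $325.00
Total COGS = $5,599.80 + $7,883.95 + $325.00 = $13,808.75
Ending inventory: 133 @ $23.85 + 77 @ $17.95 + 156 @ $16.75 + 56 @ $13.00 = $7,895.20
Check: goods available $21,703.95 = COGS $13,808.75 + ending $7,895.20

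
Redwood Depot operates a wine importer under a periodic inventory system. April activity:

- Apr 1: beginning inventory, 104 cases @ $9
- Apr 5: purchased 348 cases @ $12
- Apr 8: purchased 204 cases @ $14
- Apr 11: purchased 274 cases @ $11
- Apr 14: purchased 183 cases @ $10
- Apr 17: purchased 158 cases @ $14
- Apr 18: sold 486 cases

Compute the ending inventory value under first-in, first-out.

Ending inventory = $9,436

Apr 18, 486 sold [FIFO — oldest first]: 104 @ $9 + 348 @ $12 + 34 @ $14 = $5,588
Ending inventory: 170 @ $14 + 274 @ $11 + 183 @ $10 + 158 @ $14 = $9,436
Check: goods available $15,024 = COGS $5,588 + ending $9,436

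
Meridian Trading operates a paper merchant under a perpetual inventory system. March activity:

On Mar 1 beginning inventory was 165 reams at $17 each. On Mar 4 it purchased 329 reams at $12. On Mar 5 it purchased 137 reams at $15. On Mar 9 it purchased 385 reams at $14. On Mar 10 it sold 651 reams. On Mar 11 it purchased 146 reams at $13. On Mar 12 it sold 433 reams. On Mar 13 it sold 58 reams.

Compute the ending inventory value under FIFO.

Ending inventory = $260

Mar 10, 651 sold [FIFO — oldest first]: 165 @ $17 + 329 @ $12 + 137 @ $15 + 20 @ $14 = $9,088
Mar 12, 433 sold [FIFO — oldest first]: 365 @ $14 + 68 @ $13 = $5,994
Mar 13, 58 sold [FIFO — oldest first]: 58 @ $13 = $754
Total COGS = $9,088 + $5,994 + $754 = $15,836
Ending inventory: 20 @ $13 = $260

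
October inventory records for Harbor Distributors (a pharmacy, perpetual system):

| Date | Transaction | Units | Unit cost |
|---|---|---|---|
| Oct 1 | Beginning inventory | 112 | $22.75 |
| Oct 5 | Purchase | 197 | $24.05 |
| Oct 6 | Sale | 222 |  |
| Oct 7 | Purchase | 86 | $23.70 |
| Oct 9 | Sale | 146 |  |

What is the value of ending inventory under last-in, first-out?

Oct 6, 222 sold [LIFO — newest first]: 197 @ $24.05 + 25 @ $22.75 = $5,306.60
Oct 9, 146 sold [LIFO — newest first]: 86 @ $23.70 + 60 @ $22.75 = $3,403.20
Total COGS = $5,306.60 + $3,403.20 = $8,709.80
Ending inventory: 27 @ $22.75 = $614.25
Check: goods available $9,324.05 = COGS $8,709.80 + ending $614.25

Ending inventory = $614.25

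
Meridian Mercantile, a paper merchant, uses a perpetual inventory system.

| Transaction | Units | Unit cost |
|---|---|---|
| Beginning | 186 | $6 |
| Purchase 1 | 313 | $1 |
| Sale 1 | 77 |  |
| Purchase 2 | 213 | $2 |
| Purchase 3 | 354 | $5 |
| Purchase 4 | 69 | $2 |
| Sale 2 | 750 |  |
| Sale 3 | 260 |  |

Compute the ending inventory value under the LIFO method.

Sale 1 (77) [LIFO — newest first]: 77 @ $1 = $77
Sale 2 (750) [LIFO — newest first]: 69 @ $2 + 354 @ $5 + 213 @ $2 + 114 @ $1 = $2,448
Sale 3 (260) [LIFO — newest first]: 122 @ $1 + 138 @ $6 = $950
Total COGS = $77 + $2,448 + $950 = $3,475
Ending inventory: 48 @ $6 = $288
Check: goods available $3,763 = COGS $3,475 + ending $288

Ending inventory = $288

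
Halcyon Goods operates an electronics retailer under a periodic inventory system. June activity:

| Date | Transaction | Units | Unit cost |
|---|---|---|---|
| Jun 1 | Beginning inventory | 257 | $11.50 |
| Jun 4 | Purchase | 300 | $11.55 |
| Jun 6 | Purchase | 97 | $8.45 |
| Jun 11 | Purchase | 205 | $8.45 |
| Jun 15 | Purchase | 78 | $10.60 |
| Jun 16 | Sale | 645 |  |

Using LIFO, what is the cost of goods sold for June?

COGS = $6,439.45

Jun 16, 645 sold [LIFO — newest first]: 78 @ $10.60 + 205 @ $8.45 + 97 @ $8.45 + 265 @ $11.55 = $6,439.45
Ending inventory: 257 @ $11.50 + 35 @ $11.55 = $3,359.75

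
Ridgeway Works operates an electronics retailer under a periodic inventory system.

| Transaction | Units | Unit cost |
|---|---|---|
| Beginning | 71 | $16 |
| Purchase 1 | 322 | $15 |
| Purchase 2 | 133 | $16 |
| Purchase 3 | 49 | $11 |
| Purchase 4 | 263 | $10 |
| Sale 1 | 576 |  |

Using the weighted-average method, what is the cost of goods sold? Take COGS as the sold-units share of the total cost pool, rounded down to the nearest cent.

Sale 1, sell 576: 576/838 × $11,263.00 → $7,741.63
Ending inventory (cost pool remaining) = $3,521.37

COGS = $7,741.63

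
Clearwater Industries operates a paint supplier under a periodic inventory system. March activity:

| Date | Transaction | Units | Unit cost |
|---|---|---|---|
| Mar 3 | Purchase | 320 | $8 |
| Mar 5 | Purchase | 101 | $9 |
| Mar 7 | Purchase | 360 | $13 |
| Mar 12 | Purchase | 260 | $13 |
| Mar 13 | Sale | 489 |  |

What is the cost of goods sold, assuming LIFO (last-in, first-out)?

COGS = $6,357

Mar 13, 489 sold [LIFO — newest first]: 260 @ $13 + 229 @ $13 = $6,357
Ending inventory: 320 @ $8 + 101 @ $9 + 131 @ $13 = $5,172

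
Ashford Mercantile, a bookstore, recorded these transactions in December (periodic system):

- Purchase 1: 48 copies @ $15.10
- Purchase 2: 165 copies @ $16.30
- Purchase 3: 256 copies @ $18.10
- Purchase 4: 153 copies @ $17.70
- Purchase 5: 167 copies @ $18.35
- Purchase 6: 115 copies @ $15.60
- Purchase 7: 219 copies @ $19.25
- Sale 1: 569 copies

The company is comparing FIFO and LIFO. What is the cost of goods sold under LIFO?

COGS = $10,277.80

FIFO COGS: 48 @ $15.10 + 165 @ $16.30 + 256 @ $18.10 + 100 @ $17.70 = $9,817.90
LIFO COGS: 219 @ $19.25 + 115 @ $15.60 + 167 @ $18.35 + 68 @ $17.70 = $10,277.80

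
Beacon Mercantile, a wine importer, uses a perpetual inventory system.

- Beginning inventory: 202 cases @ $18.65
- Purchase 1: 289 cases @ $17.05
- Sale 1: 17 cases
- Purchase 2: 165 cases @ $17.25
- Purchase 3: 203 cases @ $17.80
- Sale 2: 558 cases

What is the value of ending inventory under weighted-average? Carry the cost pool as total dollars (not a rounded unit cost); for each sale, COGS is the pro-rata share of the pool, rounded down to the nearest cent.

After Beginning: 202 on hand, pool $3,767.30 (≈ $18.6500 each)
After Purchase 1: 491 on hand, pool $8,694.75 (≈ $17.7082 each)
Sale 1, sell 17: 17/491 × $8,694.75 → $301.04
After Purchase 2: 639 on hand, pool $11,239.96 (≈ $17.5899 each)
After Purchase 3: 842 on hand, pool $14,853.36 (≈ $17.6406 each)
Sale 2, sell 558: 558/842 × $14,853.36 → $9,843.43
Total COGS = $301.04 + $9,843.43 = $10,144.47
Ending inventory (cost pool remaining) = $5,009.93

Ending inventory = $5,009.93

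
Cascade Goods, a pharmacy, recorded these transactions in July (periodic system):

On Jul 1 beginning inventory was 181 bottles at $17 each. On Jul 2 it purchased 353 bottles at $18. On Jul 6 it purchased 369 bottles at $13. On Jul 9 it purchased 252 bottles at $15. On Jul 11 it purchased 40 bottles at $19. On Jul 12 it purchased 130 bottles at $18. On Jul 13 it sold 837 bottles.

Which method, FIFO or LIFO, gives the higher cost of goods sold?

FIFO

FIFO COGS: 181 @ $17 + 353 @ $18 + 303 @ $13 = $13,370
LIFO COGS: 130 @ $18 + 40 @ $19 + 252 @ $15 + 369 @ $13 + 46 @ $18 = $12,505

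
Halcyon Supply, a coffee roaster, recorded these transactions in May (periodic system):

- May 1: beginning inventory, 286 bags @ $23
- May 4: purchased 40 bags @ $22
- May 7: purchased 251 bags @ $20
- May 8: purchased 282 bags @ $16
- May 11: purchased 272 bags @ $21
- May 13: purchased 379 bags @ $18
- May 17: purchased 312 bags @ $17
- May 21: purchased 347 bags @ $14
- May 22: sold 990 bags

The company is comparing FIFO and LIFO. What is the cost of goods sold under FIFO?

COGS = $19,741

FIFO COGS: 286 @ $23 + 40 @ $22 + 251 @ $20 + 282 @ $16 + 131 @ $21 = $19,741
LIFO COGS: 347 @ $14 + 312 @ $17 + 331 @ $18 = $16,120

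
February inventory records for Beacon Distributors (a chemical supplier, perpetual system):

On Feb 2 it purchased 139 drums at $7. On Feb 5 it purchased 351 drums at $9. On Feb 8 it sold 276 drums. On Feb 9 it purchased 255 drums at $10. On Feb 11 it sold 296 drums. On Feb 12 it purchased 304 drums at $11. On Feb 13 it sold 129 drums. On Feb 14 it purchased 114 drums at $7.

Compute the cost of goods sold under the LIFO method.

Feb 8, 276 sold [LIFO — newest first]: 276 @ $9 = $2,484
Feb 11, 296 sold [LIFO — newest first]: 255 @ $10 + 41 @ $9 = $2,919
Feb 13, 129 sold [LIFO — newest first]: 129 @ $11 = $1,419
Total COGS = $2,484 + $2,919 + $1,419 = $6,822
Ending inventory: 139 @ $7 + 34 @ $9 + 175 @ $11 + 114 @ $7 = $4,002

COGS = $6,822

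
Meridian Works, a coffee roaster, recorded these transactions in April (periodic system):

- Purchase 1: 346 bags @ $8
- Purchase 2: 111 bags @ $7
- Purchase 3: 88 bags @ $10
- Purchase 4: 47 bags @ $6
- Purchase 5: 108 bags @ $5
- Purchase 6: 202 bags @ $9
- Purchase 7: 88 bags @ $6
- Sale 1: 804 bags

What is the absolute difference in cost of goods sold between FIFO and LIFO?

$78

FIFO COGS: 346 @ $8 + 111 @ $7 + 88 @ $10 + 47 @ $6 + 108 @ $5 + 104 @ $9 = $6,183
LIFO COGS: 88 @ $6 + 202 @ $9 + 108 @ $5 + 47 @ $6 + 88 @ $10 + 111 @ $7 + 160 @ $8 = $6,105
Difference = |$6,183 − $6,105| = $78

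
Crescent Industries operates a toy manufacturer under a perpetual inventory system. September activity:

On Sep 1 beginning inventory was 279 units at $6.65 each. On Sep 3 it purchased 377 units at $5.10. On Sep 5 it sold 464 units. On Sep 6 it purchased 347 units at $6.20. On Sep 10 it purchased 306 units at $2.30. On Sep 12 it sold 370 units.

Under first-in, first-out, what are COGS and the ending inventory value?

Sep 5, 464 sold [FIFO — oldest first]: 279 @ $6.65 + 185 @ $5.10 = $2,798.85
Sep 12, 370 sold [FIFO — oldest first]: 192 @ $5.10 + 178 @ $6.20 = $2,082.80
Total COGS = $2,798.85 + $2,082.80 = $4,881.65
Ending inventory: 169 @ $6.20 + 306 @ $2.30 = $1,751.60

COGS = $4,881.65; ending inventory = $1,751.60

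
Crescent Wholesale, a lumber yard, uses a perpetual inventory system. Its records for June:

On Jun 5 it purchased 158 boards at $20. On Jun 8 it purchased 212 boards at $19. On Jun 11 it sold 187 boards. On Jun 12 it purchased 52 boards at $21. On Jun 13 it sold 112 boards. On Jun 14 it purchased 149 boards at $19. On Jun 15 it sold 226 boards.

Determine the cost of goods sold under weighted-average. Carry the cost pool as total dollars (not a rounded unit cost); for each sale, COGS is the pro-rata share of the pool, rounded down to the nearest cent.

After Jun 5: 158 on hand, pool $3,160.00 (≈ $20.0000 each)
After Jun 8: 370 on hand, pool $7,188.00 (≈ $19.4270 each)
Jun 11, sell 187: 187/370 × $7,188.00 → $3,632.85
After Jun 12: 235 on hand, pool $4,647.15 (≈ $19.7751 each)
Jun 13, sell 112: 112/235 × $4,647.15 → $2,214.81
After Jun 14: 272 on hand, pool $5,263.34 (≈ $19.3505 each)
Jun 15, sell 226: 226/272 × $5,263.34 → $4,373.21
Total COGS = $3,632.85 + $2,214.81 + $4,373.21 = $10,220.87
Ending inventory (cost pool remaining) = $890.13

COGS = $10,220.87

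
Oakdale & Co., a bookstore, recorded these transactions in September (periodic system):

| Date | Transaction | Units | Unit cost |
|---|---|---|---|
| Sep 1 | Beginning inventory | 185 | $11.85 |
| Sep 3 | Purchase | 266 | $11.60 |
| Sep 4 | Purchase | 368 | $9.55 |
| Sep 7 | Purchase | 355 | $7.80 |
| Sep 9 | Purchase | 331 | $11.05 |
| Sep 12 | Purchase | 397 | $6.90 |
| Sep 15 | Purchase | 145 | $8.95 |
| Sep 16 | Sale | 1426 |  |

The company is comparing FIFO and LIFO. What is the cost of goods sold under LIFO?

FIFO COGS: 185 @ $11.85 + 266 @ $11.60 + 368 @ $9.55 + 355 @ $7.80 + 252 @ $11.05 = $14,345.85
LIFO COGS: 145 @ $8.95 + 397 @ $6.90 + 331 @ $11.05 + 355 @ $7.80 + 198 @ $9.55 = $12,354.50

COGS = $12,354.50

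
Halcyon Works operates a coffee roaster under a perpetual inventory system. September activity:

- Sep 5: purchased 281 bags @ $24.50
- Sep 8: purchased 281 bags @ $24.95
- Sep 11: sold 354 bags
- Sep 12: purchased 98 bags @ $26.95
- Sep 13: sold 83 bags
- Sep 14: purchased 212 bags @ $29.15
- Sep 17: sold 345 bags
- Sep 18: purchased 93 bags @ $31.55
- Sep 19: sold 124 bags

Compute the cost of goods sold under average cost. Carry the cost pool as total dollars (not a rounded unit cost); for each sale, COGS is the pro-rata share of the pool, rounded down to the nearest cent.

COGS = $23,913.91

After Sep 5: 281 on hand, pool $6,884.50 (≈ $24.5000 each)
After Sep 8: 562 on hand, pool $13,895.45 (≈ $24.7250 each)
Sep 11, sell 354: 354/562 × $13,895.45 → $8,752.65
After Sep 12: 306 on hand, pool $7,783.90 (≈ $25.4376 each)
Sep 13, sell 83: 83/306 × $7,783.90 → $2,111.31
After Sep 14: 435 on hand, pool $11,852.39 (≈ $27.2469 each)
Sep 17, sell 345: 345/435 × $11,852.39 → $9,400.17
After Sep 18: 183 on hand, pool $5,386.37 (≈ $29.4337 each)
Sep 19, sell 124: 124/183 × $5,386.37 → $3,649.78
Total COGS = $8,752.65 + $2,111.31 + $9,400.17 + $3,649.78 = $23,913.91
Ending inventory (cost pool remaining) = $1,736.59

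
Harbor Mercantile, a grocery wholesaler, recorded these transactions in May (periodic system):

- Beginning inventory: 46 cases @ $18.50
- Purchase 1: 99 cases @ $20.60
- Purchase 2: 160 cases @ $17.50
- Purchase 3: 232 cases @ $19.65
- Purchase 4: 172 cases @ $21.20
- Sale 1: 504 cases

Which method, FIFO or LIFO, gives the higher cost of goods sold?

FIFO COGS: 46 @ $18.50 + 99 @ $20.60 + 160 @ $17.50 + 199 @ $19.65 = $9,600.75
LIFO COGS: 172 @ $21.20 + 232 @ $19.65 + 100 @ $17.50 = $9,955.20

LIFO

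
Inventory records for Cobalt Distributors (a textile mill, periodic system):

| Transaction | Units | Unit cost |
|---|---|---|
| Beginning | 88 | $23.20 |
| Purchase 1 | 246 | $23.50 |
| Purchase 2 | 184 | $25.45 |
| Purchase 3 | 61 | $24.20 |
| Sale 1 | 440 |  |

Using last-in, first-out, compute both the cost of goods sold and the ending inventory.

Sale 1 (440) [LIFO — newest first]: 61 @ $24.20 + 184 @ $25.45 + 195 @ $23.50 = $10,741.50
Ending inventory: 88 @ $23.20 + 51 @ $23.50 = $3,240.10

COGS = $10,741.50; ending inventory = $3,240.10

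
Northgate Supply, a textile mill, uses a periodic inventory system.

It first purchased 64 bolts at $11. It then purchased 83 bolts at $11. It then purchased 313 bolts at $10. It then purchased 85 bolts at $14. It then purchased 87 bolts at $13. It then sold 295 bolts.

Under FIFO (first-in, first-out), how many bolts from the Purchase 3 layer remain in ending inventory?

Sale 1 (295) [FIFO — oldest first]: 64 @ $11 + 83 @ $11 + 148 @ $10 = $3,097
Ending inventory: 165 @ $10 + 85 @ $14 + 87 @ $13 = $3,971

165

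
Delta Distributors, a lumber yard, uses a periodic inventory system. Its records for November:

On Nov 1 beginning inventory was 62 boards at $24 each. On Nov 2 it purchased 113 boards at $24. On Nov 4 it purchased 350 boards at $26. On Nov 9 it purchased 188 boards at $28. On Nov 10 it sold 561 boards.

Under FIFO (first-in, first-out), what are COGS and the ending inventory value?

COGS = $14,308; ending inventory = $4,256

Nov 10, 561 sold [FIFO — oldest first]: 62 @ $24 + 113 @ $24 + 350 @ $26 + 36 @ $28 = $14,308
Ending inventory: 152 @ $28 = $4,256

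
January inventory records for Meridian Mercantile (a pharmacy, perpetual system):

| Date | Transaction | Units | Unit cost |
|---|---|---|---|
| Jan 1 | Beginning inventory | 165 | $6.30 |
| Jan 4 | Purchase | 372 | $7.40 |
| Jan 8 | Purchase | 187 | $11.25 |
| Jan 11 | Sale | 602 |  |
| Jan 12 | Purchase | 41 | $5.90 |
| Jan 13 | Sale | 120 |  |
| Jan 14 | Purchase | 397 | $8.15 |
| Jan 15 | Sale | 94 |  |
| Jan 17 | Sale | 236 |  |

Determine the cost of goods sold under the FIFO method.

COGS = $8,477.00

Jan 11, 602 sold [FIFO — oldest first]: 165 @ $6.30 + 372 @ $7.40 + 65 @ $11.25 = $4,523.55
Jan 13, 120 sold [FIFO — oldest first]: 120 @ $11.25 = $1,350.00
Jan 15, 94 sold [FIFO — oldest first]: 2 @ $11.25 + 41 @ $5.90 + 51 @ $8.15 = $680.05
Jan 17, 236 sold [FIFO — oldest first]: 236 @ $8.15 = $1,923.40
Total COGS = $4,523.55 + $1,350.00 + $680.05 + $1,923.40 = $8,477.00
Ending inventory: 110 @ $8.15 = $896.50
Check: goods available $9,373.50 = COGS $8,477.00 + ending $896.50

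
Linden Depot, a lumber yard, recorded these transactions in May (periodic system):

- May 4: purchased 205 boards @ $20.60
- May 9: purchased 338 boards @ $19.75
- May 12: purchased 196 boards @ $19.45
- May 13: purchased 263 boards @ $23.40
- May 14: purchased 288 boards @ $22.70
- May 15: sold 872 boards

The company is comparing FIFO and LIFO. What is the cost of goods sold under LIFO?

COGS = $18,972.75

FIFO COGS: 205 @ $20.60 + 338 @ $19.75 + 196 @ $19.45 + 133 @ $23.40 = $17,822.90
LIFO COGS: 288 @ $22.70 + 263 @ $23.40 + 196 @ $19.45 + 125 @ $19.75 = $18,972.75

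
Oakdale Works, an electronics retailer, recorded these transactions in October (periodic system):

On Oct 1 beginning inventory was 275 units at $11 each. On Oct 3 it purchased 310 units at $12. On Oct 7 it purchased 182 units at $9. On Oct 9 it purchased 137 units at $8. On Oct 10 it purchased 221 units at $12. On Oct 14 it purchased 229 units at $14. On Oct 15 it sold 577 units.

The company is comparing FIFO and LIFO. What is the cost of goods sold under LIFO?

COGS = $6,874

FIFO COGS: 275 @ $11 + 302 @ $12 = $6,649
LIFO COGS: 229 @ $14 + 221 @ $12 + 127 @ $8 = $6,874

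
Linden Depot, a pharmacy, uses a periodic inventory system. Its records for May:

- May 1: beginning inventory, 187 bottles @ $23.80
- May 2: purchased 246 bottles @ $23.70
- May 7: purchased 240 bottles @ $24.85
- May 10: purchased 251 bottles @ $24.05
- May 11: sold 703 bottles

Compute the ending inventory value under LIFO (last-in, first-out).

Ending inventory = $5,256.40

May 11, 703 sold [LIFO — newest first]: 251 @ $24.05 + 240 @ $24.85 + 212 @ $23.70 = $17,024.95
Ending inventory: 187 @ $23.80 + 34 @ $23.70 = $5,256.40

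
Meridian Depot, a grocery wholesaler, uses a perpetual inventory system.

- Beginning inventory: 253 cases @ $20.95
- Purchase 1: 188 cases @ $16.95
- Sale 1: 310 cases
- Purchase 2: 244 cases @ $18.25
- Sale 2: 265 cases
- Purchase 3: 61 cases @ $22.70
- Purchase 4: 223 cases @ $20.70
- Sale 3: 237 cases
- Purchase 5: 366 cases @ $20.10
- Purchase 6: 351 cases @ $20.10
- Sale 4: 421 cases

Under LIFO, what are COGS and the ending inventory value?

Sale 1 (310) [LIFO — newest first]: 188 @ $16.95 + 122 @ $20.95 = $5,742.50
Sale 2 (265) [LIFO — newest first]: 244 @ $18.25 + 21 @ $20.95 = $4,892.95
Sale 3 (237) [LIFO — newest first]: 223 @ $20.70 + 14 @ $22.70 = $4,933.90
Sale 4 (421) [LIFO — newest first]: 351 @ $20.10 + 70 @ $20.10 = $8,462.10
Total COGS = $5,742.50 + $4,892.95 + $4,933.90 + $8,462.10 = $24,031.45
Ending inventory: 110 @ $20.95 + 47 @ $22.70 + 296 @ $20.10 = $9,321.00

COGS = $24,031.45; ending inventory = $9,321.00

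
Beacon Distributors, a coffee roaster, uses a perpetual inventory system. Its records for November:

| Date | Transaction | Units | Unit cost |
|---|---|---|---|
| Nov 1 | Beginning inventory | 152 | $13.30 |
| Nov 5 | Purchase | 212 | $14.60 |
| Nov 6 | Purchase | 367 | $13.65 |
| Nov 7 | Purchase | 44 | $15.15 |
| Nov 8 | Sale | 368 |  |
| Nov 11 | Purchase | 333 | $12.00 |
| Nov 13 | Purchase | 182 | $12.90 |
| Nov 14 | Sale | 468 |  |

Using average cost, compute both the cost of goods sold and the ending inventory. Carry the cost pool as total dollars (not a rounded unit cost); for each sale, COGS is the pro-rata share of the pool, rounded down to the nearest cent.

After Nov 1: 152 on hand, pool $2,021.60 (≈ $13.3000 each)
After Nov 5: 364 on hand, pool $5,116.80 (≈ $14.0571 each)
After Nov 6: 731 on hand, pool $10,126.35 (≈ $13.8527 each)
After Nov 7: 775 on hand, pool $10,792.95 (≈ $13.9264 each)
Nov 8, sell 368: 368/775 × $10,792.95 → $5,124.91
After Nov 11: 740 on hand, pool $9,664.04 (≈ $13.0595 each)
After Nov 13: 922 on hand, pool $12,011.84 (≈ $13.0280 each)
Nov 14, sell 468: 468/922 × $12,011.84 → $6,097.11
Total COGS = $5,124.91 + $6,097.11 = $11,222.02
Ending inventory (cost pool remaining) = $5,914.73
Check: goods available $17,136.75 = COGS $11,222.02 + ending $5,914.73

COGS = $11,222.02; ending inventory = $5,914.73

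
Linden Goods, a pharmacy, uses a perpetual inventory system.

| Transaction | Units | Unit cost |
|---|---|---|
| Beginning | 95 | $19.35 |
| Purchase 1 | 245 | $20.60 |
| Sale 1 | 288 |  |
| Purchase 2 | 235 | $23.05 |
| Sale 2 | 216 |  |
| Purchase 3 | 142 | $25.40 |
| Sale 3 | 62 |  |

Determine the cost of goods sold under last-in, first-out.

COGS = $12,432.65

Sale 1 (288) [LIFO — newest first]: 245 @ $20.60 + 43 @ $19.35 = $5,879.05
Sale 2 (216) [LIFO — newest first]: 216 @ $23.05 = $4,978.80
Sale 3 (62) [LIFO — newest first]: 62 @ $25.40 = $1,574.80
Total COGS = $5,879.05 + $4,978.80 + $1,574.80 = $12,432.65
Ending inventory: 52 @ $19.35 + 19 @ $23.05 + 80 @ $25.40 = $3,476.15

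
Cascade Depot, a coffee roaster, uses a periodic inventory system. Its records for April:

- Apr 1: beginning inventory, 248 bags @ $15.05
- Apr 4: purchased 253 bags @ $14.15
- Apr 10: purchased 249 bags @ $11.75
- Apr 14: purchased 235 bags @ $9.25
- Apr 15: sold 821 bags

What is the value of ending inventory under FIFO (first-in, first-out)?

Ending inventory = $1,517.00

Apr 15, 821 sold [FIFO — oldest first]: 248 @ $15.05 + 253 @ $14.15 + 249 @ $11.75 + 71 @ $9.25 = $10,894.85
Ending inventory: 164 @ $9.25 = $1,517.00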